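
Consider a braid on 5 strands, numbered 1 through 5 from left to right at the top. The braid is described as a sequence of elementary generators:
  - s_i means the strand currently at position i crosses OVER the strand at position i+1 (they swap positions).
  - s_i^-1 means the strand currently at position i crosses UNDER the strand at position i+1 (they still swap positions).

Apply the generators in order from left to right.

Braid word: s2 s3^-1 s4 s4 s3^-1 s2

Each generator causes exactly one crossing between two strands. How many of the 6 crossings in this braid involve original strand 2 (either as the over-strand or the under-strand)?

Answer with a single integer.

Answer: 6

Derivation:
Gen 1: crossing 2x3. Involves strand 2? yes. Count so far: 1
Gen 2: crossing 2x4. Involves strand 2? yes. Count so far: 2
Gen 3: crossing 2x5. Involves strand 2? yes. Count so far: 3
Gen 4: crossing 5x2. Involves strand 2? yes. Count so far: 4
Gen 5: crossing 4x2. Involves strand 2? yes. Count so far: 5
Gen 6: crossing 3x2. Involves strand 2? yes. Count so far: 6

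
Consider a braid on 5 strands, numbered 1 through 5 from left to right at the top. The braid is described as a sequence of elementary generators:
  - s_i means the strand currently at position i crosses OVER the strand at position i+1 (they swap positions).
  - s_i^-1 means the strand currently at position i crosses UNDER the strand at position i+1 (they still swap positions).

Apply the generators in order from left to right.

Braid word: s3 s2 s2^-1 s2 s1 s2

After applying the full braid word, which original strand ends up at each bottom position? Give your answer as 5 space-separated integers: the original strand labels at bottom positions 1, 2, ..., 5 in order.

Gen 1 (s3): strand 3 crosses over strand 4. Perm now: [1 2 4 3 5]
Gen 2 (s2): strand 2 crosses over strand 4. Perm now: [1 4 2 3 5]
Gen 3 (s2^-1): strand 4 crosses under strand 2. Perm now: [1 2 4 3 5]
Gen 4 (s2): strand 2 crosses over strand 4. Perm now: [1 4 2 3 5]
Gen 5 (s1): strand 1 crosses over strand 4. Perm now: [4 1 2 3 5]
Gen 6 (s2): strand 1 crosses over strand 2. Perm now: [4 2 1 3 5]

Answer: 4 2 1 3 5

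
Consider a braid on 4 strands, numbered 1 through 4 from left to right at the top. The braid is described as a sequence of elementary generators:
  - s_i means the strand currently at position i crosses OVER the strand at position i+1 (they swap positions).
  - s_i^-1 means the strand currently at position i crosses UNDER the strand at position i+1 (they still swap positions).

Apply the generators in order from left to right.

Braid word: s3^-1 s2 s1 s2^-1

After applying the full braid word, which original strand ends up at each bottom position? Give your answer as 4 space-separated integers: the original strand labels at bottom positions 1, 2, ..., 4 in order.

Answer: 4 2 1 3

Derivation:
Gen 1 (s3^-1): strand 3 crosses under strand 4. Perm now: [1 2 4 3]
Gen 2 (s2): strand 2 crosses over strand 4. Perm now: [1 4 2 3]
Gen 3 (s1): strand 1 crosses over strand 4. Perm now: [4 1 2 3]
Gen 4 (s2^-1): strand 1 crosses under strand 2. Perm now: [4 2 1 3]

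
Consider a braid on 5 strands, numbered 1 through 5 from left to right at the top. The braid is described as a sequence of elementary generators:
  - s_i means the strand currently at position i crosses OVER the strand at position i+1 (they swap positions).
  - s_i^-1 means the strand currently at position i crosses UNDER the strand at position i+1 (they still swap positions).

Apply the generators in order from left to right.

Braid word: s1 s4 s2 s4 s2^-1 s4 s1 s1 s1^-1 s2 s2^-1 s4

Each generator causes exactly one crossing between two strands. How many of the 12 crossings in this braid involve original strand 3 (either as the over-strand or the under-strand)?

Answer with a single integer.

Gen 1: crossing 1x2. Involves strand 3? no. Count so far: 0
Gen 2: crossing 4x5. Involves strand 3? no. Count so far: 0
Gen 3: crossing 1x3. Involves strand 3? yes. Count so far: 1
Gen 4: crossing 5x4. Involves strand 3? no. Count so far: 1
Gen 5: crossing 3x1. Involves strand 3? yes. Count so far: 2
Gen 6: crossing 4x5. Involves strand 3? no. Count so far: 2
Gen 7: crossing 2x1. Involves strand 3? no. Count so far: 2
Gen 8: crossing 1x2. Involves strand 3? no. Count so far: 2
Gen 9: crossing 2x1. Involves strand 3? no. Count so far: 2
Gen 10: crossing 2x3. Involves strand 3? yes. Count so far: 3
Gen 11: crossing 3x2. Involves strand 3? yes. Count so far: 4
Gen 12: crossing 5x4. Involves strand 3? no. Count so far: 4

Answer: 4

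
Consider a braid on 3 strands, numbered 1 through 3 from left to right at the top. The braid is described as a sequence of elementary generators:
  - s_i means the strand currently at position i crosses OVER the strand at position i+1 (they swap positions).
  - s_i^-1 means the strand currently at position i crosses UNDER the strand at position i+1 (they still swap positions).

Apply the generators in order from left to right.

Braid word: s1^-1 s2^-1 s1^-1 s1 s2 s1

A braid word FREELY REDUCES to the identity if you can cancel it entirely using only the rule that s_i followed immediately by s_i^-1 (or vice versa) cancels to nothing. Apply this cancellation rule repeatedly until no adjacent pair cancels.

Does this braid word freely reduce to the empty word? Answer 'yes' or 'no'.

Gen 1 (s1^-1): push. Stack: [s1^-1]
Gen 2 (s2^-1): push. Stack: [s1^-1 s2^-1]
Gen 3 (s1^-1): push. Stack: [s1^-1 s2^-1 s1^-1]
Gen 4 (s1): cancels prior s1^-1. Stack: [s1^-1 s2^-1]
Gen 5 (s2): cancels prior s2^-1. Stack: [s1^-1]
Gen 6 (s1): cancels prior s1^-1. Stack: []
Reduced word: (empty)

Answer: yes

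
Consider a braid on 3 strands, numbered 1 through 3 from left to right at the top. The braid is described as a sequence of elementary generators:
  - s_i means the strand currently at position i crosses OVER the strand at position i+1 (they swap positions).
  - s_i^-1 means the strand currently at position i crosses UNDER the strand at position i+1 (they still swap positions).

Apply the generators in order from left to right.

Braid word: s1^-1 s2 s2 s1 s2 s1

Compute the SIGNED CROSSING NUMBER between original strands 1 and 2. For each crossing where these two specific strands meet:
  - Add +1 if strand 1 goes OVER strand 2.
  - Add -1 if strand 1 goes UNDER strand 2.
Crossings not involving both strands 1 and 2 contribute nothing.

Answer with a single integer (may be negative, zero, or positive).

Answer: -2

Derivation:
Gen 1: 1 under 2. Both 1&2? yes. Contrib: -1. Sum: -1
Gen 2: crossing 1x3. Both 1&2? no. Sum: -1
Gen 3: crossing 3x1. Both 1&2? no. Sum: -1
Gen 4: 2 over 1. Both 1&2? yes. Contrib: -1. Sum: -2
Gen 5: crossing 2x3. Both 1&2? no. Sum: -2
Gen 6: crossing 1x3. Both 1&2? no. Sum: -2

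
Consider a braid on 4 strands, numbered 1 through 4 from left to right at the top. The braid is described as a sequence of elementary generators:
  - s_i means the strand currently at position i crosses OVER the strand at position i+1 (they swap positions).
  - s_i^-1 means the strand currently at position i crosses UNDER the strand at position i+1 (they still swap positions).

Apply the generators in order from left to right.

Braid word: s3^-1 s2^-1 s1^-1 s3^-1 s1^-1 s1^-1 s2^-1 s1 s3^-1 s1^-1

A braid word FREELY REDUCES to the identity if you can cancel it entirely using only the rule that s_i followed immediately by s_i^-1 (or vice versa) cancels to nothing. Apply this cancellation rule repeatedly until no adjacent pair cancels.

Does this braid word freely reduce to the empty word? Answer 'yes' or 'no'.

Answer: no

Derivation:
Gen 1 (s3^-1): push. Stack: [s3^-1]
Gen 2 (s2^-1): push. Stack: [s3^-1 s2^-1]
Gen 3 (s1^-1): push. Stack: [s3^-1 s2^-1 s1^-1]
Gen 4 (s3^-1): push. Stack: [s3^-1 s2^-1 s1^-1 s3^-1]
Gen 5 (s1^-1): push. Stack: [s3^-1 s2^-1 s1^-1 s3^-1 s1^-1]
Gen 6 (s1^-1): push. Stack: [s3^-1 s2^-1 s1^-1 s3^-1 s1^-1 s1^-1]
Gen 7 (s2^-1): push. Stack: [s3^-1 s2^-1 s1^-1 s3^-1 s1^-1 s1^-1 s2^-1]
Gen 8 (s1): push. Stack: [s3^-1 s2^-1 s1^-1 s3^-1 s1^-1 s1^-1 s2^-1 s1]
Gen 9 (s3^-1): push. Stack: [s3^-1 s2^-1 s1^-1 s3^-1 s1^-1 s1^-1 s2^-1 s1 s3^-1]
Gen 10 (s1^-1): push. Stack: [s3^-1 s2^-1 s1^-1 s3^-1 s1^-1 s1^-1 s2^-1 s1 s3^-1 s1^-1]
Reduced word: s3^-1 s2^-1 s1^-1 s3^-1 s1^-1 s1^-1 s2^-1 s1 s3^-1 s1^-1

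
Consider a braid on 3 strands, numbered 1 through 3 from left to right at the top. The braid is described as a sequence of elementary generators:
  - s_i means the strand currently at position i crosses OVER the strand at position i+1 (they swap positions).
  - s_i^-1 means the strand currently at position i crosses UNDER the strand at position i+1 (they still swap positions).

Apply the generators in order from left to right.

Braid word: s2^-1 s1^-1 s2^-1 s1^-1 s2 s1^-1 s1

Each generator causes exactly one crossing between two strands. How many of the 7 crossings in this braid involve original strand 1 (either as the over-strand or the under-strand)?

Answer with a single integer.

Answer: 5

Derivation:
Gen 1: crossing 2x3. Involves strand 1? no. Count so far: 0
Gen 2: crossing 1x3. Involves strand 1? yes. Count so far: 1
Gen 3: crossing 1x2. Involves strand 1? yes. Count so far: 2
Gen 4: crossing 3x2. Involves strand 1? no. Count so far: 2
Gen 5: crossing 3x1. Involves strand 1? yes. Count so far: 3
Gen 6: crossing 2x1. Involves strand 1? yes. Count so far: 4
Gen 7: crossing 1x2. Involves strand 1? yes. Count so far: 5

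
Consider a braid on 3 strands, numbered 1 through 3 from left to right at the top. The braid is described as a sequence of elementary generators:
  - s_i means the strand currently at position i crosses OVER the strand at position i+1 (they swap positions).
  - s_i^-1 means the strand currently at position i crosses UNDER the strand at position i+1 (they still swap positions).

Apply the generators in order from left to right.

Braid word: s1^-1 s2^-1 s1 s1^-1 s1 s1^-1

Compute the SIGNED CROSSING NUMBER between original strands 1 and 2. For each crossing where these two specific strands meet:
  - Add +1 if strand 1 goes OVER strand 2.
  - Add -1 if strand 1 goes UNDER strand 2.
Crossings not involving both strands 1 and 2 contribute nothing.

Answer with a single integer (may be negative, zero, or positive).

Answer: -1

Derivation:
Gen 1: 1 under 2. Both 1&2? yes. Contrib: -1. Sum: -1
Gen 2: crossing 1x3. Both 1&2? no. Sum: -1
Gen 3: crossing 2x3. Both 1&2? no. Sum: -1
Gen 4: crossing 3x2. Both 1&2? no. Sum: -1
Gen 5: crossing 2x3. Both 1&2? no. Sum: -1
Gen 6: crossing 3x2. Both 1&2? no. Sum: -1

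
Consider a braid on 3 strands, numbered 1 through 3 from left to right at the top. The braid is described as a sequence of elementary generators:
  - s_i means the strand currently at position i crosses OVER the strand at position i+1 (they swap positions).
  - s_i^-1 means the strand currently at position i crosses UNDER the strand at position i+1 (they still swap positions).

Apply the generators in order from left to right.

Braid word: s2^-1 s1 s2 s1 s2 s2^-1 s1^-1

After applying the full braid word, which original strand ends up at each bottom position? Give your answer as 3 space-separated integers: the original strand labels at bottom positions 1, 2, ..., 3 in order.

Answer: 3 2 1

Derivation:
Gen 1 (s2^-1): strand 2 crosses under strand 3. Perm now: [1 3 2]
Gen 2 (s1): strand 1 crosses over strand 3. Perm now: [3 1 2]
Gen 3 (s2): strand 1 crosses over strand 2. Perm now: [3 2 1]
Gen 4 (s1): strand 3 crosses over strand 2. Perm now: [2 3 1]
Gen 5 (s2): strand 3 crosses over strand 1. Perm now: [2 1 3]
Gen 6 (s2^-1): strand 1 crosses under strand 3. Perm now: [2 3 1]
Gen 7 (s1^-1): strand 2 crosses under strand 3. Perm now: [3 2 1]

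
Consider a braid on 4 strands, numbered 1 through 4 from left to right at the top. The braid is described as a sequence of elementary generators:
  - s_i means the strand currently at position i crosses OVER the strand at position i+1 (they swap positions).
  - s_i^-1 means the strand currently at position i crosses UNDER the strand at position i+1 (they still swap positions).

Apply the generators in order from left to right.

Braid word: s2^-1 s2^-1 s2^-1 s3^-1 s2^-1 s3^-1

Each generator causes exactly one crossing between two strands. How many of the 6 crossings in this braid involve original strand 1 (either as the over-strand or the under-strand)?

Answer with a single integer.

Answer: 0

Derivation:
Gen 1: crossing 2x3. Involves strand 1? no. Count so far: 0
Gen 2: crossing 3x2. Involves strand 1? no. Count so far: 0
Gen 3: crossing 2x3. Involves strand 1? no. Count so far: 0
Gen 4: crossing 2x4. Involves strand 1? no. Count so far: 0
Gen 5: crossing 3x4. Involves strand 1? no. Count so far: 0
Gen 6: crossing 3x2. Involves strand 1? no. Count so far: 0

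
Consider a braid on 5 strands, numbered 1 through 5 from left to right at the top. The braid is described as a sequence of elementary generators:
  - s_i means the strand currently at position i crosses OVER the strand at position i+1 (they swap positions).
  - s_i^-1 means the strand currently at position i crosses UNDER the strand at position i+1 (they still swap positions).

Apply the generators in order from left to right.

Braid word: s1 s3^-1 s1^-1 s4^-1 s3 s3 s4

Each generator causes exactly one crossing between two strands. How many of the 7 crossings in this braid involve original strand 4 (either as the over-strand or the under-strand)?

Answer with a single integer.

Answer: 3

Derivation:
Gen 1: crossing 1x2. Involves strand 4? no. Count so far: 0
Gen 2: crossing 3x4. Involves strand 4? yes. Count so far: 1
Gen 3: crossing 2x1. Involves strand 4? no. Count so far: 1
Gen 4: crossing 3x5. Involves strand 4? no. Count so far: 1
Gen 5: crossing 4x5. Involves strand 4? yes. Count so far: 2
Gen 6: crossing 5x4. Involves strand 4? yes. Count so far: 3
Gen 7: crossing 5x3. Involves strand 4? no. Count so far: 3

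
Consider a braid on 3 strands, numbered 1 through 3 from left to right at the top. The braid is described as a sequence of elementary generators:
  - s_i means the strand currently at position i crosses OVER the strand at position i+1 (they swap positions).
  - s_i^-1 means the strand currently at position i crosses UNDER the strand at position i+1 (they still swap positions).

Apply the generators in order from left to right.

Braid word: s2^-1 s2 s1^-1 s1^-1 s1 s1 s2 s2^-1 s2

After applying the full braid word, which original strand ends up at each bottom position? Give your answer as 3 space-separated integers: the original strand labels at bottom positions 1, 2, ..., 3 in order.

Gen 1 (s2^-1): strand 2 crosses under strand 3. Perm now: [1 3 2]
Gen 2 (s2): strand 3 crosses over strand 2. Perm now: [1 2 3]
Gen 3 (s1^-1): strand 1 crosses under strand 2. Perm now: [2 1 3]
Gen 4 (s1^-1): strand 2 crosses under strand 1. Perm now: [1 2 3]
Gen 5 (s1): strand 1 crosses over strand 2. Perm now: [2 1 3]
Gen 6 (s1): strand 2 crosses over strand 1. Perm now: [1 2 3]
Gen 7 (s2): strand 2 crosses over strand 3. Perm now: [1 3 2]
Gen 8 (s2^-1): strand 3 crosses under strand 2. Perm now: [1 2 3]
Gen 9 (s2): strand 2 crosses over strand 3. Perm now: [1 3 2]

Answer: 1 3 2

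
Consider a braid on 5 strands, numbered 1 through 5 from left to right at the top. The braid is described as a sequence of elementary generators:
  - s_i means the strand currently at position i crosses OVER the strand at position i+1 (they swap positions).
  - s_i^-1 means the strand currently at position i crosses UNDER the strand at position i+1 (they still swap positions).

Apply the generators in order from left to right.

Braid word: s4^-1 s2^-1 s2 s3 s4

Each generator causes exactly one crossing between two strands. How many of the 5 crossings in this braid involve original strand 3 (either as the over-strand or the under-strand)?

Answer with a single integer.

Answer: 4

Derivation:
Gen 1: crossing 4x5. Involves strand 3? no. Count so far: 0
Gen 2: crossing 2x3. Involves strand 3? yes. Count so far: 1
Gen 3: crossing 3x2. Involves strand 3? yes. Count so far: 2
Gen 4: crossing 3x5. Involves strand 3? yes. Count so far: 3
Gen 5: crossing 3x4. Involves strand 3? yes. Count so far: 4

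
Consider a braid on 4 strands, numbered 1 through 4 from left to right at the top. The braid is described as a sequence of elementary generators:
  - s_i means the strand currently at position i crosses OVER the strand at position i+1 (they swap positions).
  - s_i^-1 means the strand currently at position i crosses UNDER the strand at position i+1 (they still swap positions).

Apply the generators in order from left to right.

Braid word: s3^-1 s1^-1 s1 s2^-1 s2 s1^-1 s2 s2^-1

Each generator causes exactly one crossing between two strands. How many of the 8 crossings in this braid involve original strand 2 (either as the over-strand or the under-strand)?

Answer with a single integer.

Gen 1: crossing 3x4. Involves strand 2? no. Count so far: 0
Gen 2: crossing 1x2. Involves strand 2? yes. Count so far: 1
Gen 3: crossing 2x1. Involves strand 2? yes. Count so far: 2
Gen 4: crossing 2x4. Involves strand 2? yes. Count so far: 3
Gen 5: crossing 4x2. Involves strand 2? yes. Count so far: 4
Gen 6: crossing 1x2. Involves strand 2? yes. Count so far: 5
Gen 7: crossing 1x4. Involves strand 2? no. Count so far: 5
Gen 8: crossing 4x1. Involves strand 2? no. Count so far: 5

Answer: 5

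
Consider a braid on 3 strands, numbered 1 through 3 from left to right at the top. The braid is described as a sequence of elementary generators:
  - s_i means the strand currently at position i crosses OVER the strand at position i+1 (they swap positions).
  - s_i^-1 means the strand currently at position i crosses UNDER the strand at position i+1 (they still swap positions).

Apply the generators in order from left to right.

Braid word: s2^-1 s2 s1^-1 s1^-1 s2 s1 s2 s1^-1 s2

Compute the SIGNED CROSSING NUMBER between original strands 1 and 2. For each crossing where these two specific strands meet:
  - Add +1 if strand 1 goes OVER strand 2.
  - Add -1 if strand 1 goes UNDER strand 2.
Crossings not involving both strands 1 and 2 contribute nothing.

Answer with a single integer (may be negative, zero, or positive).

Gen 1: crossing 2x3. Both 1&2? no. Sum: 0
Gen 2: crossing 3x2. Both 1&2? no. Sum: 0
Gen 3: 1 under 2. Both 1&2? yes. Contrib: -1. Sum: -1
Gen 4: 2 under 1. Both 1&2? yes. Contrib: +1. Sum: 0
Gen 5: crossing 2x3. Both 1&2? no. Sum: 0
Gen 6: crossing 1x3. Both 1&2? no. Sum: 0
Gen 7: 1 over 2. Both 1&2? yes. Contrib: +1. Sum: 1
Gen 8: crossing 3x2. Both 1&2? no. Sum: 1
Gen 9: crossing 3x1. Both 1&2? no. Sum: 1

Answer: 1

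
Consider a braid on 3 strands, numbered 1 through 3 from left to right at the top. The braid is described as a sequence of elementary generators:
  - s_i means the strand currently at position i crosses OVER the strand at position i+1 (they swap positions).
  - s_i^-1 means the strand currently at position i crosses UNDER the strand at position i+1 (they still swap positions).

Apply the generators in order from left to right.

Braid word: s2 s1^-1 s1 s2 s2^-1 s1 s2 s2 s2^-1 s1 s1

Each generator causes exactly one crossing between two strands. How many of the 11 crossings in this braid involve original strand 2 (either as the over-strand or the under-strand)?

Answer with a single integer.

Gen 1: crossing 2x3. Involves strand 2? yes. Count so far: 1
Gen 2: crossing 1x3. Involves strand 2? no. Count so far: 1
Gen 3: crossing 3x1. Involves strand 2? no. Count so far: 1
Gen 4: crossing 3x2. Involves strand 2? yes. Count so far: 2
Gen 5: crossing 2x3. Involves strand 2? yes. Count so far: 3
Gen 6: crossing 1x3. Involves strand 2? no. Count so far: 3
Gen 7: crossing 1x2. Involves strand 2? yes. Count so far: 4
Gen 8: crossing 2x1. Involves strand 2? yes. Count so far: 5
Gen 9: crossing 1x2. Involves strand 2? yes. Count so far: 6
Gen 10: crossing 3x2. Involves strand 2? yes. Count so far: 7
Gen 11: crossing 2x3. Involves strand 2? yes. Count so far: 8

Answer: 8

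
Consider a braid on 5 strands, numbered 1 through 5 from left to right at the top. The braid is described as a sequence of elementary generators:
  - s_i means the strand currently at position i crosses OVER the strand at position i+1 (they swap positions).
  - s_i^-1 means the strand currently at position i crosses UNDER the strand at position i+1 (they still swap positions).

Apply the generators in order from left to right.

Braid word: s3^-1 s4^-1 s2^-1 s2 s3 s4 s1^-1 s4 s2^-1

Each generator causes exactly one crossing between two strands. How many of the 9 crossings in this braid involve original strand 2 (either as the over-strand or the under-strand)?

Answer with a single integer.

Answer: 3

Derivation:
Gen 1: crossing 3x4. Involves strand 2? no. Count so far: 0
Gen 2: crossing 3x5. Involves strand 2? no. Count so far: 0
Gen 3: crossing 2x4. Involves strand 2? yes. Count so far: 1
Gen 4: crossing 4x2. Involves strand 2? yes. Count so far: 2
Gen 5: crossing 4x5. Involves strand 2? no. Count so far: 2
Gen 6: crossing 4x3. Involves strand 2? no. Count so far: 2
Gen 7: crossing 1x2. Involves strand 2? yes. Count so far: 3
Gen 8: crossing 3x4. Involves strand 2? no. Count so far: 3
Gen 9: crossing 1x5. Involves strand 2? no. Count so far: 3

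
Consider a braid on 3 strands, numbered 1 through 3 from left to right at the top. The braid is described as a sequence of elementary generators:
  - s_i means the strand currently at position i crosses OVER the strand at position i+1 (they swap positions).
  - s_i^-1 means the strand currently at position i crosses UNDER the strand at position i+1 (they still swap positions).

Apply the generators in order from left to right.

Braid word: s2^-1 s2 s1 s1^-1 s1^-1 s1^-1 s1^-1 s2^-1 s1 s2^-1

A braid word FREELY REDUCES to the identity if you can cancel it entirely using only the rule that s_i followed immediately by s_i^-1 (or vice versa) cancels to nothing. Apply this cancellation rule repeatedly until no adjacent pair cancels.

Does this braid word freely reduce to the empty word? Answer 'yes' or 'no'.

Answer: no

Derivation:
Gen 1 (s2^-1): push. Stack: [s2^-1]
Gen 2 (s2): cancels prior s2^-1. Stack: []
Gen 3 (s1): push. Stack: [s1]
Gen 4 (s1^-1): cancels prior s1. Stack: []
Gen 5 (s1^-1): push. Stack: [s1^-1]
Gen 6 (s1^-1): push. Stack: [s1^-1 s1^-1]
Gen 7 (s1^-1): push. Stack: [s1^-1 s1^-1 s1^-1]
Gen 8 (s2^-1): push. Stack: [s1^-1 s1^-1 s1^-1 s2^-1]
Gen 9 (s1): push. Stack: [s1^-1 s1^-1 s1^-1 s2^-1 s1]
Gen 10 (s2^-1): push. Stack: [s1^-1 s1^-1 s1^-1 s2^-1 s1 s2^-1]
Reduced word: s1^-1 s1^-1 s1^-1 s2^-1 s1 s2^-1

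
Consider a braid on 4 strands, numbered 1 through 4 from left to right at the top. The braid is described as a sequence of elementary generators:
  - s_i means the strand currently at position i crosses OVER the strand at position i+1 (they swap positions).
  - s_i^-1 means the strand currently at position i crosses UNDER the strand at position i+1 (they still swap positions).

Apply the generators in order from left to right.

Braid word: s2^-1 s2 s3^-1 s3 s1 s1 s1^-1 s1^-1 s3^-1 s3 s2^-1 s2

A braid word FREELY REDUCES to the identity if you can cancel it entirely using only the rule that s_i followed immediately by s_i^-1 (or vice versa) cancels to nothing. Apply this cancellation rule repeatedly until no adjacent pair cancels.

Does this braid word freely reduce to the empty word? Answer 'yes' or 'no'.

Gen 1 (s2^-1): push. Stack: [s2^-1]
Gen 2 (s2): cancels prior s2^-1. Stack: []
Gen 3 (s3^-1): push. Stack: [s3^-1]
Gen 4 (s3): cancels prior s3^-1. Stack: []
Gen 5 (s1): push. Stack: [s1]
Gen 6 (s1): push. Stack: [s1 s1]
Gen 7 (s1^-1): cancels prior s1. Stack: [s1]
Gen 8 (s1^-1): cancels prior s1. Stack: []
Gen 9 (s3^-1): push. Stack: [s3^-1]
Gen 10 (s3): cancels prior s3^-1. Stack: []
Gen 11 (s2^-1): push. Stack: [s2^-1]
Gen 12 (s2): cancels prior s2^-1. Stack: []
Reduced word: (empty)

Answer: yes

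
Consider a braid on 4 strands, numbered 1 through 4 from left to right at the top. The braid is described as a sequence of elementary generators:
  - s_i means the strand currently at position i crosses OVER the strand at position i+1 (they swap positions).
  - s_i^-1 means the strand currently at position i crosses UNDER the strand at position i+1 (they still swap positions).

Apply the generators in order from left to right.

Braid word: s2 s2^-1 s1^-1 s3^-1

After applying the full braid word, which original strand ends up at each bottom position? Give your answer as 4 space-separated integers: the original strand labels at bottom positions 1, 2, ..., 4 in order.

Gen 1 (s2): strand 2 crosses over strand 3. Perm now: [1 3 2 4]
Gen 2 (s2^-1): strand 3 crosses under strand 2. Perm now: [1 2 3 4]
Gen 3 (s1^-1): strand 1 crosses under strand 2. Perm now: [2 1 3 4]
Gen 4 (s3^-1): strand 3 crosses under strand 4. Perm now: [2 1 4 3]

Answer: 2 1 4 3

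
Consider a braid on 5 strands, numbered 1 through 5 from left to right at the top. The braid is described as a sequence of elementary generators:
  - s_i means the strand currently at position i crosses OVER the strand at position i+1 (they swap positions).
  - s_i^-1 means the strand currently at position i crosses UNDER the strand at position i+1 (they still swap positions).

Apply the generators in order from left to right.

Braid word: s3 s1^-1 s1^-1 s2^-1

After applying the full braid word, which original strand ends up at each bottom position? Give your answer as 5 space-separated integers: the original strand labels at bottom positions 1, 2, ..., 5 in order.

Gen 1 (s3): strand 3 crosses over strand 4. Perm now: [1 2 4 3 5]
Gen 2 (s1^-1): strand 1 crosses under strand 2. Perm now: [2 1 4 3 5]
Gen 3 (s1^-1): strand 2 crosses under strand 1. Perm now: [1 2 4 3 5]
Gen 4 (s2^-1): strand 2 crosses under strand 4. Perm now: [1 4 2 3 5]

Answer: 1 4 2 3 5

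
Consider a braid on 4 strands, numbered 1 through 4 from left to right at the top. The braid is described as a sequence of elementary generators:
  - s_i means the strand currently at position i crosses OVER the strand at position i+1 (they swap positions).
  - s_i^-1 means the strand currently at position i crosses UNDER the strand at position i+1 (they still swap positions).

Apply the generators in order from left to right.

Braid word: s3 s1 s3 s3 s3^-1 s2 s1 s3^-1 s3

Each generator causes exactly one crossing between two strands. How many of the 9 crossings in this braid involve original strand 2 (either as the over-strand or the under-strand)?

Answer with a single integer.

Gen 1: crossing 3x4. Involves strand 2? no. Count so far: 0
Gen 2: crossing 1x2. Involves strand 2? yes. Count so far: 1
Gen 3: crossing 4x3. Involves strand 2? no. Count so far: 1
Gen 4: crossing 3x4. Involves strand 2? no. Count so far: 1
Gen 5: crossing 4x3. Involves strand 2? no. Count so far: 1
Gen 6: crossing 1x3. Involves strand 2? no. Count so far: 1
Gen 7: crossing 2x3. Involves strand 2? yes. Count so far: 2
Gen 8: crossing 1x4. Involves strand 2? no. Count so far: 2
Gen 9: crossing 4x1. Involves strand 2? no. Count so far: 2

Answer: 2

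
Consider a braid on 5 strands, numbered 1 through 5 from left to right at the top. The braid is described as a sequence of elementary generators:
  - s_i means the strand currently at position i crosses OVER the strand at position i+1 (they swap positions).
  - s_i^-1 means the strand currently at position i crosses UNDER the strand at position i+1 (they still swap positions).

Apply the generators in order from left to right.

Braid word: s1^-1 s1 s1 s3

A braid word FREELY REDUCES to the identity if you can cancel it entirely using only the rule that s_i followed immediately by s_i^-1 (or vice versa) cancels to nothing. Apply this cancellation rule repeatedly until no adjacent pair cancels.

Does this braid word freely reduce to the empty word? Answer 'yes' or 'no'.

Answer: no

Derivation:
Gen 1 (s1^-1): push. Stack: [s1^-1]
Gen 2 (s1): cancels prior s1^-1. Stack: []
Gen 3 (s1): push. Stack: [s1]
Gen 4 (s3): push. Stack: [s1 s3]
Reduced word: s1 s3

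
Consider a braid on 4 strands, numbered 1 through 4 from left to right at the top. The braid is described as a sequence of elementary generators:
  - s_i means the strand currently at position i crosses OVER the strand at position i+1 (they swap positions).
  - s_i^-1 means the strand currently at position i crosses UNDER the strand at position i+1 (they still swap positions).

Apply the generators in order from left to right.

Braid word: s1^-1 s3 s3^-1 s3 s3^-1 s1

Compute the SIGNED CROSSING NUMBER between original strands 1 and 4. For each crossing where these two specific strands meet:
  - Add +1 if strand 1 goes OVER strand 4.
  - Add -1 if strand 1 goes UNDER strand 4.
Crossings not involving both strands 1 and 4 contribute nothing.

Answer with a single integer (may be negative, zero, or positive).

Gen 1: crossing 1x2. Both 1&4? no. Sum: 0
Gen 2: crossing 3x4. Both 1&4? no. Sum: 0
Gen 3: crossing 4x3. Both 1&4? no. Sum: 0
Gen 4: crossing 3x4. Both 1&4? no. Sum: 0
Gen 5: crossing 4x3. Both 1&4? no. Sum: 0
Gen 6: crossing 2x1. Both 1&4? no. Sum: 0

Answer: 0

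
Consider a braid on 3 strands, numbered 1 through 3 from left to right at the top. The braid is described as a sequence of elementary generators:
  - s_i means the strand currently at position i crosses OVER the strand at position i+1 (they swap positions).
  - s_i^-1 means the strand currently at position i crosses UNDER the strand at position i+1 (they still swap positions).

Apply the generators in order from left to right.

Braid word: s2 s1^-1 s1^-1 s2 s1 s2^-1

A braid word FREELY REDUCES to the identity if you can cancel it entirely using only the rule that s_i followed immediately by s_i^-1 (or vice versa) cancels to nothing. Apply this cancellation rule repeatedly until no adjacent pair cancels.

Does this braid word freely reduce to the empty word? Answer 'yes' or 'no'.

Answer: no

Derivation:
Gen 1 (s2): push. Stack: [s2]
Gen 2 (s1^-1): push. Stack: [s2 s1^-1]
Gen 3 (s1^-1): push. Stack: [s2 s1^-1 s1^-1]
Gen 4 (s2): push. Stack: [s2 s1^-1 s1^-1 s2]
Gen 5 (s1): push. Stack: [s2 s1^-1 s1^-1 s2 s1]
Gen 6 (s2^-1): push. Stack: [s2 s1^-1 s1^-1 s2 s1 s2^-1]
Reduced word: s2 s1^-1 s1^-1 s2 s1 s2^-1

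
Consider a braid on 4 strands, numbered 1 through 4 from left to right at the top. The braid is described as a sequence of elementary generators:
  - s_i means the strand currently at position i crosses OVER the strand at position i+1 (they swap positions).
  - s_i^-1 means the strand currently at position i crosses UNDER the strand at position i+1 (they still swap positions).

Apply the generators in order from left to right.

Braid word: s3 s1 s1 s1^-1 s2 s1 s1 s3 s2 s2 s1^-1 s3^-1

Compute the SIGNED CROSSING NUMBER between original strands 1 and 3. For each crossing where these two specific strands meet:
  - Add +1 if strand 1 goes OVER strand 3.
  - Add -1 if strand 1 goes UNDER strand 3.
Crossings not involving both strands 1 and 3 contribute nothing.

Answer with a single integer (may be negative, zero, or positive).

Gen 1: crossing 3x4. Both 1&3? no. Sum: 0
Gen 2: crossing 1x2. Both 1&3? no. Sum: 0
Gen 3: crossing 2x1. Both 1&3? no. Sum: 0
Gen 4: crossing 1x2. Both 1&3? no. Sum: 0
Gen 5: crossing 1x4. Both 1&3? no. Sum: 0
Gen 6: crossing 2x4. Both 1&3? no. Sum: 0
Gen 7: crossing 4x2. Both 1&3? no. Sum: 0
Gen 8: 1 over 3. Both 1&3? yes. Contrib: +1. Sum: 1
Gen 9: crossing 4x3. Both 1&3? no. Sum: 1
Gen 10: crossing 3x4. Both 1&3? no. Sum: 1
Gen 11: crossing 2x4. Both 1&3? no. Sum: 1
Gen 12: 3 under 1. Both 1&3? yes. Contrib: +1. Sum: 2

Answer: 2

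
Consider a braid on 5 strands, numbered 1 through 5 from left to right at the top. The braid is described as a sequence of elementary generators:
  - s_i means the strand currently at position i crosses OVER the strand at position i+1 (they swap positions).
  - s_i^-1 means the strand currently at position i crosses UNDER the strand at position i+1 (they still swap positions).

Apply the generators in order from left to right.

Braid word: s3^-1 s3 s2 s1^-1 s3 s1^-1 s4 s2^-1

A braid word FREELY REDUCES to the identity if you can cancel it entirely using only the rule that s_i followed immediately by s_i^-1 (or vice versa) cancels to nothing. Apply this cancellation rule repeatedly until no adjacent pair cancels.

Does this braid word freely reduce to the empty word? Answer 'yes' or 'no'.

Answer: no

Derivation:
Gen 1 (s3^-1): push. Stack: [s3^-1]
Gen 2 (s3): cancels prior s3^-1. Stack: []
Gen 3 (s2): push. Stack: [s2]
Gen 4 (s1^-1): push. Stack: [s2 s1^-1]
Gen 5 (s3): push. Stack: [s2 s1^-1 s3]
Gen 6 (s1^-1): push. Stack: [s2 s1^-1 s3 s1^-1]
Gen 7 (s4): push. Stack: [s2 s1^-1 s3 s1^-1 s4]
Gen 8 (s2^-1): push. Stack: [s2 s1^-1 s3 s1^-1 s4 s2^-1]
Reduced word: s2 s1^-1 s3 s1^-1 s4 s2^-1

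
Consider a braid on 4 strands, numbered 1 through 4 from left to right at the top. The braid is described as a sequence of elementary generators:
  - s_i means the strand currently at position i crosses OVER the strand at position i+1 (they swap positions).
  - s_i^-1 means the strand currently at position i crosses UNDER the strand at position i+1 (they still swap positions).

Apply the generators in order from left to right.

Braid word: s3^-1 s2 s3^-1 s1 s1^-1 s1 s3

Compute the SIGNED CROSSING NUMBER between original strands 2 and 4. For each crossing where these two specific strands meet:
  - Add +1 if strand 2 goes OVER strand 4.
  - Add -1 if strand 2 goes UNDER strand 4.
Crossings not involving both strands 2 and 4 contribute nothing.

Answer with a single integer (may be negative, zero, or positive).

Gen 1: crossing 3x4. Both 2&4? no. Sum: 0
Gen 2: 2 over 4. Both 2&4? yes. Contrib: +1. Sum: 1
Gen 3: crossing 2x3. Both 2&4? no. Sum: 1
Gen 4: crossing 1x4. Both 2&4? no. Sum: 1
Gen 5: crossing 4x1. Both 2&4? no. Sum: 1
Gen 6: crossing 1x4. Both 2&4? no. Sum: 1
Gen 7: crossing 3x2. Both 2&4? no. Sum: 1

Answer: 1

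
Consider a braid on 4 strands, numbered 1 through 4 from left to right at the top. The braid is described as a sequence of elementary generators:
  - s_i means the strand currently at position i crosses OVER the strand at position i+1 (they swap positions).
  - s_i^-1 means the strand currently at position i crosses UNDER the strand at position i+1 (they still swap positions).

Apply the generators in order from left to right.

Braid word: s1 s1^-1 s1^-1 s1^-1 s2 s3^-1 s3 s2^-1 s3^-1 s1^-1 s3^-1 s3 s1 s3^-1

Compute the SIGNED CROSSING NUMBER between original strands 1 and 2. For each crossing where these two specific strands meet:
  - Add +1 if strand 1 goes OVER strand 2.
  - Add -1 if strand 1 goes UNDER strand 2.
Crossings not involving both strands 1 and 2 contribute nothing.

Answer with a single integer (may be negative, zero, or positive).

Answer: 0

Derivation:
Gen 1: 1 over 2. Both 1&2? yes. Contrib: +1. Sum: 1
Gen 2: 2 under 1. Both 1&2? yes. Contrib: +1. Sum: 2
Gen 3: 1 under 2. Both 1&2? yes. Contrib: -1. Sum: 1
Gen 4: 2 under 1. Both 1&2? yes. Contrib: +1. Sum: 2
Gen 5: crossing 2x3. Both 1&2? no. Sum: 2
Gen 6: crossing 2x4. Both 1&2? no. Sum: 2
Gen 7: crossing 4x2. Both 1&2? no. Sum: 2
Gen 8: crossing 3x2. Both 1&2? no. Sum: 2
Gen 9: crossing 3x4. Both 1&2? no. Sum: 2
Gen 10: 1 under 2. Both 1&2? yes. Contrib: -1. Sum: 1
Gen 11: crossing 4x3. Both 1&2? no. Sum: 1
Gen 12: crossing 3x4. Both 1&2? no. Sum: 1
Gen 13: 2 over 1. Both 1&2? yes. Contrib: -1. Sum: 0
Gen 14: crossing 4x3. Both 1&2? no. Sum: 0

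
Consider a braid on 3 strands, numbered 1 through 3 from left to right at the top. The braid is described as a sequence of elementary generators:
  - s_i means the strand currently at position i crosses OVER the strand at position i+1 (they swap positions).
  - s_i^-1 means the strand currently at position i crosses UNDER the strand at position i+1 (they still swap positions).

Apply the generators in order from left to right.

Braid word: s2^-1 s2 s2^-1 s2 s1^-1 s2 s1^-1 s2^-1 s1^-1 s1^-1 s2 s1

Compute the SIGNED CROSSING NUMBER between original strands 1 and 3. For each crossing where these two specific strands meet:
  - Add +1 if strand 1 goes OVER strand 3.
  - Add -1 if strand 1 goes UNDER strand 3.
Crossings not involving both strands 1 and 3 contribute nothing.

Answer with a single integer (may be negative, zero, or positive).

Answer: 1

Derivation:
Gen 1: crossing 2x3. Both 1&3? no. Sum: 0
Gen 2: crossing 3x2. Both 1&3? no. Sum: 0
Gen 3: crossing 2x3. Both 1&3? no. Sum: 0
Gen 4: crossing 3x2. Both 1&3? no. Sum: 0
Gen 5: crossing 1x2. Both 1&3? no. Sum: 0
Gen 6: 1 over 3. Both 1&3? yes. Contrib: +1. Sum: 1
Gen 7: crossing 2x3. Both 1&3? no. Sum: 1
Gen 8: crossing 2x1. Both 1&3? no. Sum: 1
Gen 9: 3 under 1. Both 1&3? yes. Contrib: +1. Sum: 2
Gen 10: 1 under 3. Both 1&3? yes. Contrib: -1. Sum: 1
Gen 11: crossing 1x2. Both 1&3? no. Sum: 1
Gen 12: crossing 3x2. Both 1&3? no. Sum: 1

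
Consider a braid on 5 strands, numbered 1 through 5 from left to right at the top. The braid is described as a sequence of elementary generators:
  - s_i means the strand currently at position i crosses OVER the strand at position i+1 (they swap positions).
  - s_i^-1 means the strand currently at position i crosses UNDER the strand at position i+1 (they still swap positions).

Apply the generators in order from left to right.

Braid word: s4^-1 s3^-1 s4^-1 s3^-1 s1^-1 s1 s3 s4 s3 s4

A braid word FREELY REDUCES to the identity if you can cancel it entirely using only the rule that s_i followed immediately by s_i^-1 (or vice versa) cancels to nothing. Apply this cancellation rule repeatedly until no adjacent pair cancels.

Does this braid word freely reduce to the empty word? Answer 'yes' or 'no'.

Answer: yes

Derivation:
Gen 1 (s4^-1): push. Stack: [s4^-1]
Gen 2 (s3^-1): push. Stack: [s4^-1 s3^-1]
Gen 3 (s4^-1): push. Stack: [s4^-1 s3^-1 s4^-1]
Gen 4 (s3^-1): push. Stack: [s4^-1 s3^-1 s4^-1 s3^-1]
Gen 5 (s1^-1): push. Stack: [s4^-1 s3^-1 s4^-1 s3^-1 s1^-1]
Gen 6 (s1): cancels prior s1^-1. Stack: [s4^-1 s3^-1 s4^-1 s3^-1]
Gen 7 (s3): cancels prior s3^-1. Stack: [s4^-1 s3^-1 s4^-1]
Gen 8 (s4): cancels prior s4^-1. Stack: [s4^-1 s3^-1]
Gen 9 (s3): cancels prior s3^-1. Stack: [s4^-1]
Gen 10 (s4): cancels prior s4^-1. Stack: []
Reduced word: (empty)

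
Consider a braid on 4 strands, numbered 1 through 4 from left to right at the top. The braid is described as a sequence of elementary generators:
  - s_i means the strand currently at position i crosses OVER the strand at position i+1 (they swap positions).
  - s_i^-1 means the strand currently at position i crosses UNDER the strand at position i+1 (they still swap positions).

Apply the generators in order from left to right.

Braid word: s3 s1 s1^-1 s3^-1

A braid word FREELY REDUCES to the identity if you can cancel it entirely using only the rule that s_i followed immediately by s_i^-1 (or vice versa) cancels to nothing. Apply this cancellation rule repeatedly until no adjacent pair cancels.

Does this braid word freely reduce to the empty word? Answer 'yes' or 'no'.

Answer: yes

Derivation:
Gen 1 (s3): push. Stack: [s3]
Gen 2 (s1): push. Stack: [s3 s1]
Gen 3 (s1^-1): cancels prior s1. Stack: [s3]
Gen 4 (s3^-1): cancels prior s3. Stack: []
Reduced word: (empty)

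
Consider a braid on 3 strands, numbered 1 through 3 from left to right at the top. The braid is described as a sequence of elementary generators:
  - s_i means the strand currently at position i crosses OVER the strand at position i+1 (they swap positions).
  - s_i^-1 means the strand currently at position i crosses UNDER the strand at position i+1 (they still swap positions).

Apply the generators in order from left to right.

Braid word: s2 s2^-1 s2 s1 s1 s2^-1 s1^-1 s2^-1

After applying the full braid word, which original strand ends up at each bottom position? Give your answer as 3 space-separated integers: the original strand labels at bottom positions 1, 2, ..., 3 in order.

Answer: 2 3 1

Derivation:
Gen 1 (s2): strand 2 crosses over strand 3. Perm now: [1 3 2]
Gen 2 (s2^-1): strand 3 crosses under strand 2. Perm now: [1 2 3]
Gen 3 (s2): strand 2 crosses over strand 3. Perm now: [1 3 2]
Gen 4 (s1): strand 1 crosses over strand 3. Perm now: [3 1 2]
Gen 5 (s1): strand 3 crosses over strand 1. Perm now: [1 3 2]
Gen 6 (s2^-1): strand 3 crosses under strand 2. Perm now: [1 2 3]
Gen 7 (s1^-1): strand 1 crosses under strand 2. Perm now: [2 1 3]
Gen 8 (s2^-1): strand 1 crosses under strand 3. Perm now: [2 3 1]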